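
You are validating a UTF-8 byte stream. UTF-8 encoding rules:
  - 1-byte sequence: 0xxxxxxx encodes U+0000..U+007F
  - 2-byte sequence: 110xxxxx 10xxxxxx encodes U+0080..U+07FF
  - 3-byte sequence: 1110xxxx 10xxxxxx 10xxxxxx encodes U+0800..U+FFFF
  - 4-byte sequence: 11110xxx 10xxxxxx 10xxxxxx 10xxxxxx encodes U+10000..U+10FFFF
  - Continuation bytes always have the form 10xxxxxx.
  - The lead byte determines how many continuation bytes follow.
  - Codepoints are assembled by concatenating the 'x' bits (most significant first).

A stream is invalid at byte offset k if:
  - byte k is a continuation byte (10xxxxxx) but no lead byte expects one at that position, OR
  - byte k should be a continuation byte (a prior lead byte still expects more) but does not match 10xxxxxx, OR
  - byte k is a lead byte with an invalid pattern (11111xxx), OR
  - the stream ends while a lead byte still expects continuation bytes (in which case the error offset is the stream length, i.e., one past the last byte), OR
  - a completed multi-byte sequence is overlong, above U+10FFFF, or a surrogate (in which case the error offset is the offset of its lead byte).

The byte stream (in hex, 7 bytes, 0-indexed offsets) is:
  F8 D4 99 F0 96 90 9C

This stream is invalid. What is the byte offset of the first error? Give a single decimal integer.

Byte[0]=F8: INVALID lead byte (not 0xxx/110x/1110/11110)

Answer: 0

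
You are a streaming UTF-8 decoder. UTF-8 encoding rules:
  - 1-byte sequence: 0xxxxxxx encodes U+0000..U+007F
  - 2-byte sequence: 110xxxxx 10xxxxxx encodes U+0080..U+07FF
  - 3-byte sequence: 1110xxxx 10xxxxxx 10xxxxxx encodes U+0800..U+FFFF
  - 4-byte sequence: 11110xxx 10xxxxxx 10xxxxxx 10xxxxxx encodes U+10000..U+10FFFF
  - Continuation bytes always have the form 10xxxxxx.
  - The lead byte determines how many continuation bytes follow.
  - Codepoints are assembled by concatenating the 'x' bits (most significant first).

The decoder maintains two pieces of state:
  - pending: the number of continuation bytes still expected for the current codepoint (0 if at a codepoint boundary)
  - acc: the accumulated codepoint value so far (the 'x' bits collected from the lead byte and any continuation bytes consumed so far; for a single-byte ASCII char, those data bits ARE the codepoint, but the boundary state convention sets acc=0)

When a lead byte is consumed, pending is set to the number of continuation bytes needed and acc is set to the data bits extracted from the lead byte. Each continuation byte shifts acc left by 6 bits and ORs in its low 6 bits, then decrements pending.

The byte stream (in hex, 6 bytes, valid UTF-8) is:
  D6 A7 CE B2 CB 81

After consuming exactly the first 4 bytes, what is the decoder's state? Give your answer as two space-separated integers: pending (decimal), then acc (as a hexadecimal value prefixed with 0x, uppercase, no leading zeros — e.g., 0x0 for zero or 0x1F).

Byte[0]=D6: 2-byte lead. pending=1, acc=0x16
Byte[1]=A7: continuation. acc=(acc<<6)|0x27=0x5A7, pending=0
Byte[2]=CE: 2-byte lead. pending=1, acc=0xE
Byte[3]=B2: continuation. acc=(acc<<6)|0x32=0x3B2, pending=0

Answer: 0 0x3B2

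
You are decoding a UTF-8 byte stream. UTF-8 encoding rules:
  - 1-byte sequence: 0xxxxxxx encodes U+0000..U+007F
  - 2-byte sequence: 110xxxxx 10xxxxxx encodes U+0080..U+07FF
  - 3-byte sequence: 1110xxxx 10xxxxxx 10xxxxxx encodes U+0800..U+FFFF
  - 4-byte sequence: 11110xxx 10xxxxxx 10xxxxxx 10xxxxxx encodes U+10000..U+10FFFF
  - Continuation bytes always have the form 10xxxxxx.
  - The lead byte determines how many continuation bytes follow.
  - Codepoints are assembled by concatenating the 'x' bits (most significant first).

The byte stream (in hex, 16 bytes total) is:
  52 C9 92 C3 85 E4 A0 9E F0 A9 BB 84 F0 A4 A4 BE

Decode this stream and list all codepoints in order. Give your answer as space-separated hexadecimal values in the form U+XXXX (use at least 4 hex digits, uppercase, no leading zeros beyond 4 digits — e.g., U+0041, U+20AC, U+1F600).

Answer: U+0052 U+0252 U+00C5 U+481E U+29EC4 U+2493E

Derivation:
Byte[0]=52: 1-byte ASCII. cp=U+0052
Byte[1]=C9: 2-byte lead, need 1 cont bytes. acc=0x9
Byte[2]=92: continuation. acc=(acc<<6)|0x12=0x252
Completed: cp=U+0252 (starts at byte 1)
Byte[3]=C3: 2-byte lead, need 1 cont bytes. acc=0x3
Byte[4]=85: continuation. acc=(acc<<6)|0x05=0xC5
Completed: cp=U+00C5 (starts at byte 3)
Byte[5]=E4: 3-byte lead, need 2 cont bytes. acc=0x4
Byte[6]=A0: continuation. acc=(acc<<6)|0x20=0x120
Byte[7]=9E: continuation. acc=(acc<<6)|0x1E=0x481E
Completed: cp=U+481E (starts at byte 5)
Byte[8]=F0: 4-byte lead, need 3 cont bytes. acc=0x0
Byte[9]=A9: continuation. acc=(acc<<6)|0x29=0x29
Byte[10]=BB: continuation. acc=(acc<<6)|0x3B=0xA7B
Byte[11]=84: continuation. acc=(acc<<6)|0x04=0x29EC4
Completed: cp=U+29EC4 (starts at byte 8)
Byte[12]=F0: 4-byte lead, need 3 cont bytes. acc=0x0
Byte[13]=A4: continuation. acc=(acc<<6)|0x24=0x24
Byte[14]=A4: continuation. acc=(acc<<6)|0x24=0x924
Byte[15]=BE: continuation. acc=(acc<<6)|0x3E=0x2493E
Completed: cp=U+2493E (starts at byte 12)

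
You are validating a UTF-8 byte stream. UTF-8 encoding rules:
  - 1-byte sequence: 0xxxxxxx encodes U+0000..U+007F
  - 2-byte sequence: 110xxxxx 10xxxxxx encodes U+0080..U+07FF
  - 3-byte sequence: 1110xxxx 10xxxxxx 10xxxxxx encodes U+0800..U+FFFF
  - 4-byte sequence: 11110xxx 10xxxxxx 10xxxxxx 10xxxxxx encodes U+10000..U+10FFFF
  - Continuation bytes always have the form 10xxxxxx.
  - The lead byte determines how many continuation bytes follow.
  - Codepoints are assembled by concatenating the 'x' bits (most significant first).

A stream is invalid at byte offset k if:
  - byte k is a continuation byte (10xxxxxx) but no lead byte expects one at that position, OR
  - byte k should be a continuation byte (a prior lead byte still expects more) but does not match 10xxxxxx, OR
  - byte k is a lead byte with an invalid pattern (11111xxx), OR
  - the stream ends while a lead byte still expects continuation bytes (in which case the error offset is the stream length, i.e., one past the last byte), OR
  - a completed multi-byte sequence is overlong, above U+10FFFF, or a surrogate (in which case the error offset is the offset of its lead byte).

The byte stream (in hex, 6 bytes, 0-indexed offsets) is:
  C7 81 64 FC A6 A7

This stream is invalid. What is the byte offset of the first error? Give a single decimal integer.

Answer: 3

Derivation:
Byte[0]=C7: 2-byte lead, need 1 cont bytes. acc=0x7
Byte[1]=81: continuation. acc=(acc<<6)|0x01=0x1C1
Completed: cp=U+01C1 (starts at byte 0)
Byte[2]=64: 1-byte ASCII. cp=U+0064
Byte[3]=FC: INVALID lead byte (not 0xxx/110x/1110/11110)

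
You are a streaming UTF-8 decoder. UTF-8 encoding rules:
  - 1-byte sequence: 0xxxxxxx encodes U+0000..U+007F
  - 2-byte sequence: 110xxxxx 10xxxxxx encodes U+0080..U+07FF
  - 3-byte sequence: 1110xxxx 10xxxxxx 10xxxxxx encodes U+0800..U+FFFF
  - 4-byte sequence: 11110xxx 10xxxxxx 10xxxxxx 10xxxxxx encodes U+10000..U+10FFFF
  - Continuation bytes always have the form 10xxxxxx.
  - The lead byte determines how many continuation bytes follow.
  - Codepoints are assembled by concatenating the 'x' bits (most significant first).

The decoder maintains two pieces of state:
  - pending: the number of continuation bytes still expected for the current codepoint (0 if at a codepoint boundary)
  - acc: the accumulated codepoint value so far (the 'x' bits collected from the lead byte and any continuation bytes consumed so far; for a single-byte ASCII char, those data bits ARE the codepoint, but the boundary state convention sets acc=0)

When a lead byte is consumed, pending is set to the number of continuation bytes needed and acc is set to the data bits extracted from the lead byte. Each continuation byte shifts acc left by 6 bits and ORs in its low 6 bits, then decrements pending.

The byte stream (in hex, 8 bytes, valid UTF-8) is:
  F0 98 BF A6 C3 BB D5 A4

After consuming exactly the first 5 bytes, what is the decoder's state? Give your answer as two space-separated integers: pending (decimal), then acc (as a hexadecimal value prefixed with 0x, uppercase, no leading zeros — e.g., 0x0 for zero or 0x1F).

Answer: 1 0x3

Derivation:
Byte[0]=F0: 4-byte lead. pending=3, acc=0x0
Byte[1]=98: continuation. acc=(acc<<6)|0x18=0x18, pending=2
Byte[2]=BF: continuation. acc=(acc<<6)|0x3F=0x63F, pending=1
Byte[3]=A6: continuation. acc=(acc<<6)|0x26=0x18FE6, pending=0
Byte[4]=C3: 2-byte lead. pending=1, acc=0x3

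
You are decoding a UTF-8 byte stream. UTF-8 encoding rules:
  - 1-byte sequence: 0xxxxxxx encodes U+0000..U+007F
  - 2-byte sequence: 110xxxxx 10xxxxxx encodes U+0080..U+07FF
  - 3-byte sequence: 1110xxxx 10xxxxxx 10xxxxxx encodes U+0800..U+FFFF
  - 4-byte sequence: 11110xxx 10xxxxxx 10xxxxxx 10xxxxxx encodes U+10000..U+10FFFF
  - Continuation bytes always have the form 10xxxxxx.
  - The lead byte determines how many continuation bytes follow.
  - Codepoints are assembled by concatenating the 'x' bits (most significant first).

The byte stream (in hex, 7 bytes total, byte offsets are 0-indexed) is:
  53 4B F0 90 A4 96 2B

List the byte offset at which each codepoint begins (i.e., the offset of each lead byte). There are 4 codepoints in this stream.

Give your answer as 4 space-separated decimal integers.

Byte[0]=53: 1-byte ASCII. cp=U+0053
Byte[1]=4B: 1-byte ASCII. cp=U+004B
Byte[2]=F0: 4-byte lead, need 3 cont bytes. acc=0x0
Byte[3]=90: continuation. acc=(acc<<6)|0x10=0x10
Byte[4]=A4: continuation. acc=(acc<<6)|0x24=0x424
Byte[5]=96: continuation. acc=(acc<<6)|0x16=0x10916
Completed: cp=U+10916 (starts at byte 2)
Byte[6]=2B: 1-byte ASCII. cp=U+002B

Answer: 0 1 2 6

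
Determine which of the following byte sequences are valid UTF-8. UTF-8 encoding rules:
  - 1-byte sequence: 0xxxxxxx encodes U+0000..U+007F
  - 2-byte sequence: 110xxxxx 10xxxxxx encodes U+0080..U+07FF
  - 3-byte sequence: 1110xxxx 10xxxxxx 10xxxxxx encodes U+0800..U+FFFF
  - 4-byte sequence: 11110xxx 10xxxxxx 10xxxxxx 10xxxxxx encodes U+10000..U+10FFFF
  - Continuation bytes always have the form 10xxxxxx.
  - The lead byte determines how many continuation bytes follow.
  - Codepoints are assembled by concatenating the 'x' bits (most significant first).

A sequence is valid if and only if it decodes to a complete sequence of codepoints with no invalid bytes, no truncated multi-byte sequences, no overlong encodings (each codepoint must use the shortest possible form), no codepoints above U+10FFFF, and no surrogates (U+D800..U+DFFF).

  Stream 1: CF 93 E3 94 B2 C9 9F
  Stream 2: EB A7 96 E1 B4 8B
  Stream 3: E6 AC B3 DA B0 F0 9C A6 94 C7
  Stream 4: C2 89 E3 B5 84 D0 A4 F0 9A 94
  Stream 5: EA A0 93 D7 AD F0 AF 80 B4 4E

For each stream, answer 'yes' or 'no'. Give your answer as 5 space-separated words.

Answer: yes yes no no yes

Derivation:
Stream 1: decodes cleanly. VALID
Stream 2: decodes cleanly. VALID
Stream 3: error at byte offset 10. INVALID
Stream 4: error at byte offset 10. INVALID
Stream 5: decodes cleanly. VALID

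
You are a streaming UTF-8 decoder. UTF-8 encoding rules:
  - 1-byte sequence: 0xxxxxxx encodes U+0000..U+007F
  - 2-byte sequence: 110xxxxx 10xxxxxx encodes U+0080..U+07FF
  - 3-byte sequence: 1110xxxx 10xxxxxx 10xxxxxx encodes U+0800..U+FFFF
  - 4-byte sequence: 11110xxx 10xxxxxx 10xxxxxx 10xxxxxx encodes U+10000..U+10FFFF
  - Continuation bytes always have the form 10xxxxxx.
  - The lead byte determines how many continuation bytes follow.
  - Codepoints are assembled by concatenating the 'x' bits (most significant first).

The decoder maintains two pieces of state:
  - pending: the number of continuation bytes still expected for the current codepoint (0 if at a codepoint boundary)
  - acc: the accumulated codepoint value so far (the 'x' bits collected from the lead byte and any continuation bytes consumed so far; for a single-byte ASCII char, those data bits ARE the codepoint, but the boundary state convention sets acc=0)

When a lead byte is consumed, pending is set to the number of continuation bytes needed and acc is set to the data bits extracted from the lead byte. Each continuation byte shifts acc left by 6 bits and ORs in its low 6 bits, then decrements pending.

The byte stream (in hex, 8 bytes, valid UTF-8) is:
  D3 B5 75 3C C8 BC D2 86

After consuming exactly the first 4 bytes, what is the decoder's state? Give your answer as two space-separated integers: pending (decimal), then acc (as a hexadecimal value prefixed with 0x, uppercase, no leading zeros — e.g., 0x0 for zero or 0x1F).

Byte[0]=D3: 2-byte lead. pending=1, acc=0x13
Byte[1]=B5: continuation. acc=(acc<<6)|0x35=0x4F5, pending=0
Byte[2]=75: 1-byte. pending=0, acc=0x0
Byte[3]=3C: 1-byte. pending=0, acc=0x0

Answer: 0 0x0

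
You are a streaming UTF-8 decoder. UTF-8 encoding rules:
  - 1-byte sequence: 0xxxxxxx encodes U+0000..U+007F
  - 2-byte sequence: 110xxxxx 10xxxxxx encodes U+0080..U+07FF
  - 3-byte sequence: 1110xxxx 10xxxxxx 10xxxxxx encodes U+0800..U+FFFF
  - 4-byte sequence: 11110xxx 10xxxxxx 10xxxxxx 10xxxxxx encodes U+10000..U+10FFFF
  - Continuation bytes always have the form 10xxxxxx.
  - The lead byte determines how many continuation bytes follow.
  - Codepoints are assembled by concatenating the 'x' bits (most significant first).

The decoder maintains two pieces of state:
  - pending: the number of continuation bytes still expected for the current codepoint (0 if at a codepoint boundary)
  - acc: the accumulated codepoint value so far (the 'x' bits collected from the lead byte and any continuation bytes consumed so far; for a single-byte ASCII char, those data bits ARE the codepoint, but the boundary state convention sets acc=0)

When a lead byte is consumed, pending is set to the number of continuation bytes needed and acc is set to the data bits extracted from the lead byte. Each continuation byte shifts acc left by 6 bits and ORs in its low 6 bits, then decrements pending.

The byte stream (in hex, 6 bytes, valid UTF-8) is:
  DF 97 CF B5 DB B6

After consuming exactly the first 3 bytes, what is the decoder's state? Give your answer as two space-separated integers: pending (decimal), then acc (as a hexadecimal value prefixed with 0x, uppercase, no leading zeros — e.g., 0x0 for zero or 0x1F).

Answer: 1 0xF

Derivation:
Byte[0]=DF: 2-byte lead. pending=1, acc=0x1F
Byte[1]=97: continuation. acc=(acc<<6)|0x17=0x7D7, pending=0
Byte[2]=CF: 2-byte lead. pending=1, acc=0xF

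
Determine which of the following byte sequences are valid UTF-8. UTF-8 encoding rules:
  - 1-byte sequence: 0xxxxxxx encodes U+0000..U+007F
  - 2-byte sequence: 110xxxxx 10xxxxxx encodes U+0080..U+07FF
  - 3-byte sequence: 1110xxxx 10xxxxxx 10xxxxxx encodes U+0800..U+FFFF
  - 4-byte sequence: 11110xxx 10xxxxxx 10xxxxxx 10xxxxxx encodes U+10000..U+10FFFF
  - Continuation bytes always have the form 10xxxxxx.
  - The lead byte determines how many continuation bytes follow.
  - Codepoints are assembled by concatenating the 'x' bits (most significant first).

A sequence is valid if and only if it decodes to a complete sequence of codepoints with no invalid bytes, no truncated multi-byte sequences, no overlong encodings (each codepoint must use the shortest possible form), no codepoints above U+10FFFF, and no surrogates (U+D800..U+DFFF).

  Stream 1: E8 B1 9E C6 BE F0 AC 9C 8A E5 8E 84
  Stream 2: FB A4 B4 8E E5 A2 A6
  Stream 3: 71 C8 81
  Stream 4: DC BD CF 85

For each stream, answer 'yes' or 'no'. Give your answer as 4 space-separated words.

Answer: yes no yes yes

Derivation:
Stream 1: decodes cleanly. VALID
Stream 2: error at byte offset 0. INVALID
Stream 3: decodes cleanly. VALID
Stream 4: decodes cleanly. VALID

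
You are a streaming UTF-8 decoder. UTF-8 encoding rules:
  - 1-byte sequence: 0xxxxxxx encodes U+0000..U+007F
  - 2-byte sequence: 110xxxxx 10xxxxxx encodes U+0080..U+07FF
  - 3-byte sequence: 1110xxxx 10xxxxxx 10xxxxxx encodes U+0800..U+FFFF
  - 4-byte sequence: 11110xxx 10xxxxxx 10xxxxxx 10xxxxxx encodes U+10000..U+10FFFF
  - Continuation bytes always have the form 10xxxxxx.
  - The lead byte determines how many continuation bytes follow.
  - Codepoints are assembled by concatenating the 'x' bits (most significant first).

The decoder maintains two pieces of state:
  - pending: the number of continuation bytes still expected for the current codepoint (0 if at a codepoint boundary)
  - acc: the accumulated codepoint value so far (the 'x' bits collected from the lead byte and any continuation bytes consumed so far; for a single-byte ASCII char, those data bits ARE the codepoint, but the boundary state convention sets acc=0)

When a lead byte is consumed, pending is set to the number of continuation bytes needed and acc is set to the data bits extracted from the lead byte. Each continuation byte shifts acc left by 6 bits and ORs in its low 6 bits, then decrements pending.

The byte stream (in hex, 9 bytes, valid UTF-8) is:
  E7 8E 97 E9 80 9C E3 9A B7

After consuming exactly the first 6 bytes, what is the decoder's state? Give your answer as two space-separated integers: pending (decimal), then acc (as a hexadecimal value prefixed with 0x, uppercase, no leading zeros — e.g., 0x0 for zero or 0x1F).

Answer: 0 0x901C

Derivation:
Byte[0]=E7: 3-byte lead. pending=2, acc=0x7
Byte[1]=8E: continuation. acc=(acc<<6)|0x0E=0x1CE, pending=1
Byte[2]=97: continuation. acc=(acc<<6)|0x17=0x7397, pending=0
Byte[3]=E9: 3-byte lead. pending=2, acc=0x9
Byte[4]=80: continuation. acc=(acc<<6)|0x00=0x240, pending=1
Byte[5]=9C: continuation. acc=(acc<<6)|0x1C=0x901C, pending=0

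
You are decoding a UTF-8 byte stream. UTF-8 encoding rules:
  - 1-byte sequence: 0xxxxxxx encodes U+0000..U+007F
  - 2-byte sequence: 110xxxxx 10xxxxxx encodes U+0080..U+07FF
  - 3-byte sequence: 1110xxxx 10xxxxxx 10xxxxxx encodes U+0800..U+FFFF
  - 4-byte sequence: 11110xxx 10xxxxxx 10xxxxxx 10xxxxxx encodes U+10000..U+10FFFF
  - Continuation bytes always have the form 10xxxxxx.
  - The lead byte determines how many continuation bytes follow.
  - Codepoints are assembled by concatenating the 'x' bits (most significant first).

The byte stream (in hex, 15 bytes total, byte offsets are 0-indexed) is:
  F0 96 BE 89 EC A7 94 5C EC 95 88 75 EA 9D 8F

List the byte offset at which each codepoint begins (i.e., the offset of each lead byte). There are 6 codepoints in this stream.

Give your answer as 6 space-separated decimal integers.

Answer: 0 4 7 8 11 12

Derivation:
Byte[0]=F0: 4-byte lead, need 3 cont bytes. acc=0x0
Byte[1]=96: continuation. acc=(acc<<6)|0x16=0x16
Byte[2]=BE: continuation. acc=(acc<<6)|0x3E=0x5BE
Byte[3]=89: continuation. acc=(acc<<6)|0x09=0x16F89
Completed: cp=U+16F89 (starts at byte 0)
Byte[4]=EC: 3-byte lead, need 2 cont bytes. acc=0xC
Byte[5]=A7: continuation. acc=(acc<<6)|0x27=0x327
Byte[6]=94: continuation. acc=(acc<<6)|0x14=0xC9D4
Completed: cp=U+C9D4 (starts at byte 4)
Byte[7]=5C: 1-byte ASCII. cp=U+005C
Byte[8]=EC: 3-byte lead, need 2 cont bytes. acc=0xC
Byte[9]=95: continuation. acc=(acc<<6)|0x15=0x315
Byte[10]=88: continuation. acc=(acc<<6)|0x08=0xC548
Completed: cp=U+C548 (starts at byte 8)
Byte[11]=75: 1-byte ASCII. cp=U+0075
Byte[12]=EA: 3-byte lead, need 2 cont bytes. acc=0xA
Byte[13]=9D: continuation. acc=(acc<<6)|0x1D=0x29D
Byte[14]=8F: continuation. acc=(acc<<6)|0x0F=0xA74F
Completed: cp=U+A74F (starts at byte 12)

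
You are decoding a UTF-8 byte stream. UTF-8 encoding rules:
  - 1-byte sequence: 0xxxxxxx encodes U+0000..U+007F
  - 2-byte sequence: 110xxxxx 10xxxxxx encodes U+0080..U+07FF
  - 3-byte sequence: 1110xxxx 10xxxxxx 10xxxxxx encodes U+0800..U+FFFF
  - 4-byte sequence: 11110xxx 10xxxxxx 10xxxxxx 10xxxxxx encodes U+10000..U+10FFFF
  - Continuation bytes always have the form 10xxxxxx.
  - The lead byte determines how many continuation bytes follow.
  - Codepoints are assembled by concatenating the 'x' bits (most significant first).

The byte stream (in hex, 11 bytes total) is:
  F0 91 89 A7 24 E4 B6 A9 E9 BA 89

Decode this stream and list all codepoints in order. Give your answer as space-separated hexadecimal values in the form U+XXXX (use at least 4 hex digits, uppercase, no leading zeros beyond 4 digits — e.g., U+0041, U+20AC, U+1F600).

Answer: U+11267 U+0024 U+4DA9 U+9E89

Derivation:
Byte[0]=F0: 4-byte lead, need 3 cont bytes. acc=0x0
Byte[1]=91: continuation. acc=(acc<<6)|0x11=0x11
Byte[2]=89: continuation. acc=(acc<<6)|0x09=0x449
Byte[3]=A7: continuation. acc=(acc<<6)|0x27=0x11267
Completed: cp=U+11267 (starts at byte 0)
Byte[4]=24: 1-byte ASCII. cp=U+0024
Byte[5]=E4: 3-byte lead, need 2 cont bytes. acc=0x4
Byte[6]=B6: continuation. acc=(acc<<6)|0x36=0x136
Byte[7]=A9: continuation. acc=(acc<<6)|0x29=0x4DA9
Completed: cp=U+4DA9 (starts at byte 5)
Byte[8]=E9: 3-byte lead, need 2 cont bytes. acc=0x9
Byte[9]=BA: continuation. acc=(acc<<6)|0x3A=0x27A
Byte[10]=89: continuation. acc=(acc<<6)|0x09=0x9E89
Completed: cp=U+9E89 (starts at byte 8)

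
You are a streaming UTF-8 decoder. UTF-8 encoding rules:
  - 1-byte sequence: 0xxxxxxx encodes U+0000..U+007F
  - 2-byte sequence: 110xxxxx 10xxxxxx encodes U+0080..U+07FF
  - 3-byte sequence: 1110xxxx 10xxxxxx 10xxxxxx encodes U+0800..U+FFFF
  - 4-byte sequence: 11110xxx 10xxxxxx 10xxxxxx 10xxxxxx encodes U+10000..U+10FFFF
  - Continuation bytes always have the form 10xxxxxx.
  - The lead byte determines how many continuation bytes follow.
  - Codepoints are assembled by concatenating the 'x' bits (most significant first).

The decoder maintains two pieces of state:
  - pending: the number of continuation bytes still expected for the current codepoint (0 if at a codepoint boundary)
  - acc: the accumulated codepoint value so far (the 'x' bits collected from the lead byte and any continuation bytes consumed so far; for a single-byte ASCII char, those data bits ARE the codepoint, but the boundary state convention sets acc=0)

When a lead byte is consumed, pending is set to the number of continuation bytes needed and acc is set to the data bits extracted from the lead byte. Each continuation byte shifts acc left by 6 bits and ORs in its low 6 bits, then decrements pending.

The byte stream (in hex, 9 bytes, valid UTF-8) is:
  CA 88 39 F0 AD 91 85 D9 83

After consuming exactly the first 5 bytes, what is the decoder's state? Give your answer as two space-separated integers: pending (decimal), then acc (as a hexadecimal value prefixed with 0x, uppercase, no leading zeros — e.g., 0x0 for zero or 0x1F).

Byte[0]=CA: 2-byte lead. pending=1, acc=0xA
Byte[1]=88: continuation. acc=(acc<<6)|0x08=0x288, pending=0
Byte[2]=39: 1-byte. pending=0, acc=0x0
Byte[3]=F0: 4-byte lead. pending=3, acc=0x0
Byte[4]=AD: continuation. acc=(acc<<6)|0x2D=0x2D, pending=2

Answer: 2 0x2D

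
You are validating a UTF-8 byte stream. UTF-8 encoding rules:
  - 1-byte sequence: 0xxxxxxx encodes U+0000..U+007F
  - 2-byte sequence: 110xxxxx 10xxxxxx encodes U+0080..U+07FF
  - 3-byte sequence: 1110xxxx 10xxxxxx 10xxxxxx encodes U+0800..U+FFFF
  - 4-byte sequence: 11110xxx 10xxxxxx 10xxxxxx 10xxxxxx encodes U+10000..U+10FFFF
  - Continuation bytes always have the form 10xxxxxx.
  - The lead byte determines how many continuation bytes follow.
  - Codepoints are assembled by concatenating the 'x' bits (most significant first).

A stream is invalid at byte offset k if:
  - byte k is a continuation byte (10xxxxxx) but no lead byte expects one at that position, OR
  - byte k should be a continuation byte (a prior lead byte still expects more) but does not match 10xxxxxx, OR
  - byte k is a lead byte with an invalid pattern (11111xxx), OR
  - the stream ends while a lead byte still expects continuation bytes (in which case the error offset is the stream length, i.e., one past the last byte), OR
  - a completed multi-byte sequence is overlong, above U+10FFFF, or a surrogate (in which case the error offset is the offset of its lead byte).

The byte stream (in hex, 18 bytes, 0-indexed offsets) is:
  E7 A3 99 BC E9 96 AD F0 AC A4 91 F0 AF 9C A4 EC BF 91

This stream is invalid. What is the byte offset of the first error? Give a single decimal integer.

Byte[0]=E7: 3-byte lead, need 2 cont bytes. acc=0x7
Byte[1]=A3: continuation. acc=(acc<<6)|0x23=0x1E3
Byte[2]=99: continuation. acc=(acc<<6)|0x19=0x78D9
Completed: cp=U+78D9 (starts at byte 0)
Byte[3]=BC: INVALID lead byte (not 0xxx/110x/1110/11110)

Answer: 3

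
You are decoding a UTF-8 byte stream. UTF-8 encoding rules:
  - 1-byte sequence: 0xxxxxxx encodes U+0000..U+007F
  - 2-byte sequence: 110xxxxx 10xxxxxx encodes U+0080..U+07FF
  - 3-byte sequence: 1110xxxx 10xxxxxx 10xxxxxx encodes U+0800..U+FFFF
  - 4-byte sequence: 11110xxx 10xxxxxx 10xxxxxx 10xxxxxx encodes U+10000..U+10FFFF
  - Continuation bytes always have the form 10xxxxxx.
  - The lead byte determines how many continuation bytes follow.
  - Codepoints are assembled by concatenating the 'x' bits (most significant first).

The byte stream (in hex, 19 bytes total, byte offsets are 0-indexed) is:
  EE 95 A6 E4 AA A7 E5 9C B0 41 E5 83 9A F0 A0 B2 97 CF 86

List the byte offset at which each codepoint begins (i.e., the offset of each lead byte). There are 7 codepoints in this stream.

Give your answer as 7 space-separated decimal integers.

Answer: 0 3 6 9 10 13 17

Derivation:
Byte[0]=EE: 3-byte lead, need 2 cont bytes. acc=0xE
Byte[1]=95: continuation. acc=(acc<<6)|0x15=0x395
Byte[2]=A6: continuation. acc=(acc<<6)|0x26=0xE566
Completed: cp=U+E566 (starts at byte 0)
Byte[3]=E4: 3-byte lead, need 2 cont bytes. acc=0x4
Byte[4]=AA: continuation. acc=(acc<<6)|0x2A=0x12A
Byte[5]=A7: continuation. acc=(acc<<6)|0x27=0x4AA7
Completed: cp=U+4AA7 (starts at byte 3)
Byte[6]=E5: 3-byte lead, need 2 cont bytes. acc=0x5
Byte[7]=9C: continuation. acc=(acc<<6)|0x1C=0x15C
Byte[8]=B0: continuation. acc=(acc<<6)|0x30=0x5730
Completed: cp=U+5730 (starts at byte 6)
Byte[9]=41: 1-byte ASCII. cp=U+0041
Byte[10]=E5: 3-byte lead, need 2 cont bytes. acc=0x5
Byte[11]=83: continuation. acc=(acc<<6)|0x03=0x143
Byte[12]=9A: continuation. acc=(acc<<6)|0x1A=0x50DA
Completed: cp=U+50DA (starts at byte 10)
Byte[13]=F0: 4-byte lead, need 3 cont bytes. acc=0x0
Byte[14]=A0: continuation. acc=(acc<<6)|0x20=0x20
Byte[15]=B2: continuation. acc=(acc<<6)|0x32=0x832
Byte[16]=97: continuation. acc=(acc<<6)|0x17=0x20C97
Completed: cp=U+20C97 (starts at byte 13)
Byte[17]=CF: 2-byte lead, need 1 cont bytes. acc=0xF
Byte[18]=86: continuation. acc=(acc<<6)|0x06=0x3C6
Completed: cp=U+03C6 (starts at byte 17)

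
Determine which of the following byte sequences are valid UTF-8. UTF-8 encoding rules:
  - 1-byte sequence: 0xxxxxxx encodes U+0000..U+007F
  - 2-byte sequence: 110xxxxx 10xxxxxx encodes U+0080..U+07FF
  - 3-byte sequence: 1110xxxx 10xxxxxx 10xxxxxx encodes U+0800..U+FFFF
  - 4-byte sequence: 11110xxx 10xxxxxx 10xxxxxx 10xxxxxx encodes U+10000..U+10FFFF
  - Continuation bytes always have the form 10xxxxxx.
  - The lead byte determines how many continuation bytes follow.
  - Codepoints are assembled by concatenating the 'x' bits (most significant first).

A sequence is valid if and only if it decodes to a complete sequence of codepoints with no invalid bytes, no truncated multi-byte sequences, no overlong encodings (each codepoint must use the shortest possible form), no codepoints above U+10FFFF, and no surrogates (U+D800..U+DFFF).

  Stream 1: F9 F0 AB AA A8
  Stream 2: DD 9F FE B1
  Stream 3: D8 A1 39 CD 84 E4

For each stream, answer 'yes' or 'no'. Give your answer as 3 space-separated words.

Stream 1: error at byte offset 0. INVALID
Stream 2: error at byte offset 2. INVALID
Stream 3: error at byte offset 6. INVALID

Answer: no no no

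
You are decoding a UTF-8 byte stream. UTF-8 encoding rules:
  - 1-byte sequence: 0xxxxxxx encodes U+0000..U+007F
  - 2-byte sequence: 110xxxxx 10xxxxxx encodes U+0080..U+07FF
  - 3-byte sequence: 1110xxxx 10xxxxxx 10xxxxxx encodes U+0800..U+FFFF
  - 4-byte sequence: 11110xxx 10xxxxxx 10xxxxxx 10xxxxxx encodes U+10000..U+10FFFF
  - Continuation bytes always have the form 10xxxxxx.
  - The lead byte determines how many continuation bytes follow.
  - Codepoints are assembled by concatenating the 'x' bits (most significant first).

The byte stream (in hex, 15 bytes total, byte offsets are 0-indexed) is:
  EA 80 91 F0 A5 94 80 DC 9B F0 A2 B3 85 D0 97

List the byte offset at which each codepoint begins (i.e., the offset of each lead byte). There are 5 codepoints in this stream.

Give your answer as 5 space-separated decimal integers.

Byte[0]=EA: 3-byte lead, need 2 cont bytes. acc=0xA
Byte[1]=80: continuation. acc=(acc<<6)|0x00=0x280
Byte[2]=91: continuation. acc=(acc<<6)|0x11=0xA011
Completed: cp=U+A011 (starts at byte 0)
Byte[3]=F0: 4-byte lead, need 3 cont bytes. acc=0x0
Byte[4]=A5: continuation. acc=(acc<<6)|0x25=0x25
Byte[5]=94: continuation. acc=(acc<<6)|0x14=0x954
Byte[6]=80: continuation. acc=(acc<<6)|0x00=0x25500
Completed: cp=U+25500 (starts at byte 3)
Byte[7]=DC: 2-byte lead, need 1 cont bytes. acc=0x1C
Byte[8]=9B: continuation. acc=(acc<<6)|0x1B=0x71B
Completed: cp=U+071B (starts at byte 7)
Byte[9]=F0: 4-byte lead, need 3 cont bytes. acc=0x0
Byte[10]=A2: continuation. acc=(acc<<6)|0x22=0x22
Byte[11]=B3: continuation. acc=(acc<<6)|0x33=0x8B3
Byte[12]=85: continuation. acc=(acc<<6)|0x05=0x22CC5
Completed: cp=U+22CC5 (starts at byte 9)
Byte[13]=D0: 2-byte lead, need 1 cont bytes. acc=0x10
Byte[14]=97: continuation. acc=(acc<<6)|0x17=0x417
Completed: cp=U+0417 (starts at byte 13)

Answer: 0 3 7 9 13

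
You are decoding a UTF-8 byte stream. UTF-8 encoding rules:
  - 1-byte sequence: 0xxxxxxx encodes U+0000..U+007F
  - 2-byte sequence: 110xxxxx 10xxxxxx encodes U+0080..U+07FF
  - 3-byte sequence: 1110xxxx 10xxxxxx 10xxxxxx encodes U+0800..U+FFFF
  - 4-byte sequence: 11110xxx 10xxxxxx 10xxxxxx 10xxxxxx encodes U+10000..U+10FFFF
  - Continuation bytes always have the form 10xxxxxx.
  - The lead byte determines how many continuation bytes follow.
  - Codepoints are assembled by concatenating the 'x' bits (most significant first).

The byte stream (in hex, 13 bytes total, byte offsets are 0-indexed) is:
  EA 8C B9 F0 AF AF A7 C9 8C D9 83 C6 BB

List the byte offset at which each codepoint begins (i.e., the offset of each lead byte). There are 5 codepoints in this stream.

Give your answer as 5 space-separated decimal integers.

Answer: 0 3 7 9 11

Derivation:
Byte[0]=EA: 3-byte lead, need 2 cont bytes. acc=0xA
Byte[1]=8C: continuation. acc=(acc<<6)|0x0C=0x28C
Byte[2]=B9: continuation. acc=(acc<<6)|0x39=0xA339
Completed: cp=U+A339 (starts at byte 0)
Byte[3]=F0: 4-byte lead, need 3 cont bytes. acc=0x0
Byte[4]=AF: continuation. acc=(acc<<6)|0x2F=0x2F
Byte[5]=AF: continuation. acc=(acc<<6)|0x2F=0xBEF
Byte[6]=A7: continuation. acc=(acc<<6)|0x27=0x2FBE7
Completed: cp=U+2FBE7 (starts at byte 3)
Byte[7]=C9: 2-byte lead, need 1 cont bytes. acc=0x9
Byte[8]=8C: continuation. acc=(acc<<6)|0x0C=0x24C
Completed: cp=U+024C (starts at byte 7)
Byte[9]=D9: 2-byte lead, need 1 cont bytes. acc=0x19
Byte[10]=83: continuation. acc=(acc<<6)|0x03=0x643
Completed: cp=U+0643 (starts at byte 9)
Byte[11]=C6: 2-byte lead, need 1 cont bytes. acc=0x6
Byte[12]=BB: continuation. acc=(acc<<6)|0x3B=0x1BB
Completed: cp=U+01BB (starts at byte 11)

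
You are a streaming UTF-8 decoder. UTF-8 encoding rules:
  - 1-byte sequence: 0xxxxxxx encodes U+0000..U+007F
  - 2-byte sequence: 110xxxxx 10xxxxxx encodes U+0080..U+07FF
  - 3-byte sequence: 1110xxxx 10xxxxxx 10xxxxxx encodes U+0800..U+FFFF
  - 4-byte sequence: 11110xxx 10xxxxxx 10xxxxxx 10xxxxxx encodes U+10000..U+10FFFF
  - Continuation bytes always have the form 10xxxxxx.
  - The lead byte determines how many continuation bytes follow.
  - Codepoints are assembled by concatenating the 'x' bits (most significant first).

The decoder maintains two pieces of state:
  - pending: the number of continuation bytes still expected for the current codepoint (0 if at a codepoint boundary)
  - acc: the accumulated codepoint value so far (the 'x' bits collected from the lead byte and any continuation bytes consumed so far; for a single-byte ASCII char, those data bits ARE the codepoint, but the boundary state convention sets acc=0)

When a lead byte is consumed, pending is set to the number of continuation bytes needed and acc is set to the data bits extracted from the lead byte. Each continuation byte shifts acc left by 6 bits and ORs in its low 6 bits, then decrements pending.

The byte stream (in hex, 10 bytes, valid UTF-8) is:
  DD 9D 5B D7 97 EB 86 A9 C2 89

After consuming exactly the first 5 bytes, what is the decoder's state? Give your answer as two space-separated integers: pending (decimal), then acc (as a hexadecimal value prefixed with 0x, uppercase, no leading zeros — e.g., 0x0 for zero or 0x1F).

Byte[0]=DD: 2-byte lead. pending=1, acc=0x1D
Byte[1]=9D: continuation. acc=(acc<<6)|0x1D=0x75D, pending=0
Byte[2]=5B: 1-byte. pending=0, acc=0x0
Byte[3]=D7: 2-byte lead. pending=1, acc=0x17
Byte[4]=97: continuation. acc=(acc<<6)|0x17=0x5D7, pending=0

Answer: 0 0x5D7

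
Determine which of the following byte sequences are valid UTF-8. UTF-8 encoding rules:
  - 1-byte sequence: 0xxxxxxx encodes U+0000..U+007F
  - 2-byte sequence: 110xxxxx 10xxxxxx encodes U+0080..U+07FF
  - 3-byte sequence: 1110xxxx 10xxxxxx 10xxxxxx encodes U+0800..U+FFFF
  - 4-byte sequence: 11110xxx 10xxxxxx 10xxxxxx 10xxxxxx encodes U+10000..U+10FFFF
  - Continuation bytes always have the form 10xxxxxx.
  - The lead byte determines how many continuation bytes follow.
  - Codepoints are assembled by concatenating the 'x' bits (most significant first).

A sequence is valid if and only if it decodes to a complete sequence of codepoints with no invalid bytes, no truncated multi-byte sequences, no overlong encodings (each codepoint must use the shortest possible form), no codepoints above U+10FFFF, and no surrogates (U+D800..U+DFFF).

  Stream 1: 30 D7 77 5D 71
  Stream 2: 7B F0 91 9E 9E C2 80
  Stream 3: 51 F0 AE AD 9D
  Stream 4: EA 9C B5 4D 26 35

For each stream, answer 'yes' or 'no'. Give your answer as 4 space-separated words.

Stream 1: error at byte offset 2. INVALID
Stream 2: decodes cleanly. VALID
Stream 3: decodes cleanly. VALID
Stream 4: decodes cleanly. VALID

Answer: no yes yes yes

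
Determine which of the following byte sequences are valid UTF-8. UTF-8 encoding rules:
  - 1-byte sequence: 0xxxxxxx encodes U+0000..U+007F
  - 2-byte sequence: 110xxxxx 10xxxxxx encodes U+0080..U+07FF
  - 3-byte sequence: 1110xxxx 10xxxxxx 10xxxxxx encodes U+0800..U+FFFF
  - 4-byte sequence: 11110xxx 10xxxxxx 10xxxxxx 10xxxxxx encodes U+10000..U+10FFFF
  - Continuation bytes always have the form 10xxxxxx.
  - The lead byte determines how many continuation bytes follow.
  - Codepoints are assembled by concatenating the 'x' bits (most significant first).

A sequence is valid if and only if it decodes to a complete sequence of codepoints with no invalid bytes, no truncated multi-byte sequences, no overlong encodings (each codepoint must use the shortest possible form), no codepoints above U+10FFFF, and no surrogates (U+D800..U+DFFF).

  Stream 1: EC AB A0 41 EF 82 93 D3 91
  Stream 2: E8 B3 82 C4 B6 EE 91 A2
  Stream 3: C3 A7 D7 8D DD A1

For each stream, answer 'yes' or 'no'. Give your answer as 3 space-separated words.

Stream 1: decodes cleanly. VALID
Stream 2: decodes cleanly. VALID
Stream 3: decodes cleanly. VALID

Answer: yes yes yes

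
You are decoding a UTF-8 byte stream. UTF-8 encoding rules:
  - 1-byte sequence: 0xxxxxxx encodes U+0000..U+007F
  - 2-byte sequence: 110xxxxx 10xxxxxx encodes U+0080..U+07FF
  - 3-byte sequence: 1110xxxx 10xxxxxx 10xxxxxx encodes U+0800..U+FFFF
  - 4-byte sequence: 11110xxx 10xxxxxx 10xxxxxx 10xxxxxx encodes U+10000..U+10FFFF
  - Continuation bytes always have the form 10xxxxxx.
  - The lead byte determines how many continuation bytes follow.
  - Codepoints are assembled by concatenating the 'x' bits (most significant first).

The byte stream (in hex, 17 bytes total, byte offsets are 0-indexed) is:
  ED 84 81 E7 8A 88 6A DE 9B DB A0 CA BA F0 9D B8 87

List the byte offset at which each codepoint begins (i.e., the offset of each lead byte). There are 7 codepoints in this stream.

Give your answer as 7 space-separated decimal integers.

Byte[0]=ED: 3-byte lead, need 2 cont bytes. acc=0xD
Byte[1]=84: continuation. acc=(acc<<6)|0x04=0x344
Byte[2]=81: continuation. acc=(acc<<6)|0x01=0xD101
Completed: cp=U+D101 (starts at byte 0)
Byte[3]=E7: 3-byte lead, need 2 cont bytes. acc=0x7
Byte[4]=8A: continuation. acc=(acc<<6)|0x0A=0x1CA
Byte[5]=88: continuation. acc=(acc<<6)|0x08=0x7288
Completed: cp=U+7288 (starts at byte 3)
Byte[6]=6A: 1-byte ASCII. cp=U+006A
Byte[7]=DE: 2-byte lead, need 1 cont bytes. acc=0x1E
Byte[8]=9B: continuation. acc=(acc<<6)|0x1B=0x79B
Completed: cp=U+079B (starts at byte 7)
Byte[9]=DB: 2-byte lead, need 1 cont bytes. acc=0x1B
Byte[10]=A0: continuation. acc=(acc<<6)|0x20=0x6E0
Completed: cp=U+06E0 (starts at byte 9)
Byte[11]=CA: 2-byte lead, need 1 cont bytes. acc=0xA
Byte[12]=BA: continuation. acc=(acc<<6)|0x3A=0x2BA
Completed: cp=U+02BA (starts at byte 11)
Byte[13]=F0: 4-byte lead, need 3 cont bytes. acc=0x0
Byte[14]=9D: continuation. acc=(acc<<6)|0x1D=0x1D
Byte[15]=B8: continuation. acc=(acc<<6)|0x38=0x778
Byte[16]=87: continuation. acc=(acc<<6)|0x07=0x1DE07
Completed: cp=U+1DE07 (starts at byte 13)

Answer: 0 3 6 7 9 11 13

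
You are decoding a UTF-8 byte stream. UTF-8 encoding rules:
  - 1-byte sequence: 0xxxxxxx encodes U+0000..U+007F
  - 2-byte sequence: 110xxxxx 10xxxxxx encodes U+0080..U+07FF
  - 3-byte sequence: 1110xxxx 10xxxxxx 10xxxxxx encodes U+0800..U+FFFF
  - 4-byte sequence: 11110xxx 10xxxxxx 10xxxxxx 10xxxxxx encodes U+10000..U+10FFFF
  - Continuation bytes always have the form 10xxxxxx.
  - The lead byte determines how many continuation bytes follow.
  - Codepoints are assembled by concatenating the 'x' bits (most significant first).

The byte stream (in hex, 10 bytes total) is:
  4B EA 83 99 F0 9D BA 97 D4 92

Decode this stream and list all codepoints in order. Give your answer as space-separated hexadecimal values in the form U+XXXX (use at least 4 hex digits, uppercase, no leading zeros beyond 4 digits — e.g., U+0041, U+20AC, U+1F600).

Answer: U+004B U+A0D9 U+1DE97 U+0512

Derivation:
Byte[0]=4B: 1-byte ASCII. cp=U+004B
Byte[1]=EA: 3-byte lead, need 2 cont bytes. acc=0xA
Byte[2]=83: continuation. acc=(acc<<6)|0x03=0x283
Byte[3]=99: continuation. acc=(acc<<6)|0x19=0xA0D9
Completed: cp=U+A0D9 (starts at byte 1)
Byte[4]=F0: 4-byte lead, need 3 cont bytes. acc=0x0
Byte[5]=9D: continuation. acc=(acc<<6)|0x1D=0x1D
Byte[6]=BA: continuation. acc=(acc<<6)|0x3A=0x77A
Byte[7]=97: continuation. acc=(acc<<6)|0x17=0x1DE97
Completed: cp=U+1DE97 (starts at byte 4)
Byte[8]=D4: 2-byte lead, need 1 cont bytes. acc=0x14
Byte[9]=92: continuation. acc=(acc<<6)|0x12=0x512
Completed: cp=U+0512 (starts at byte 8)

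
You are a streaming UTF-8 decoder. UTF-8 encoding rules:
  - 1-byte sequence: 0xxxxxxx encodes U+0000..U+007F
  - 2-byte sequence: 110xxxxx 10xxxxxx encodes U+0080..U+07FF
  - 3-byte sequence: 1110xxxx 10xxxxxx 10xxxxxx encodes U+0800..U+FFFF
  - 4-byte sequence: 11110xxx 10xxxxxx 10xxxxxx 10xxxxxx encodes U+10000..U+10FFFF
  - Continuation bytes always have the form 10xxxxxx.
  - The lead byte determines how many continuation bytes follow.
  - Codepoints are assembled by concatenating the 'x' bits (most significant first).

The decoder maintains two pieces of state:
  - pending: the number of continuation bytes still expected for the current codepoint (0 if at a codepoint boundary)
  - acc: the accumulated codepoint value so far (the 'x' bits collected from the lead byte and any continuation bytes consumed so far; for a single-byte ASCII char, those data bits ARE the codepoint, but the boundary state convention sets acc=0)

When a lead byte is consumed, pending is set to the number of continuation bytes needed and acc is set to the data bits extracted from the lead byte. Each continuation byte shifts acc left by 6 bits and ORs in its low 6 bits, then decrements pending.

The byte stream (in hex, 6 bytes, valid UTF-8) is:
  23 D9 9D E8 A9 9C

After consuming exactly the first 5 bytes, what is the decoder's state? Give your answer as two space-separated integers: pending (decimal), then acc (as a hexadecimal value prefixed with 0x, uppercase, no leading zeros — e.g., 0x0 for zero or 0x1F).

Answer: 1 0x229

Derivation:
Byte[0]=23: 1-byte. pending=0, acc=0x0
Byte[1]=D9: 2-byte lead. pending=1, acc=0x19
Byte[2]=9D: continuation. acc=(acc<<6)|0x1D=0x65D, pending=0
Byte[3]=E8: 3-byte lead. pending=2, acc=0x8
Byte[4]=A9: continuation. acc=(acc<<6)|0x29=0x229, pending=1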